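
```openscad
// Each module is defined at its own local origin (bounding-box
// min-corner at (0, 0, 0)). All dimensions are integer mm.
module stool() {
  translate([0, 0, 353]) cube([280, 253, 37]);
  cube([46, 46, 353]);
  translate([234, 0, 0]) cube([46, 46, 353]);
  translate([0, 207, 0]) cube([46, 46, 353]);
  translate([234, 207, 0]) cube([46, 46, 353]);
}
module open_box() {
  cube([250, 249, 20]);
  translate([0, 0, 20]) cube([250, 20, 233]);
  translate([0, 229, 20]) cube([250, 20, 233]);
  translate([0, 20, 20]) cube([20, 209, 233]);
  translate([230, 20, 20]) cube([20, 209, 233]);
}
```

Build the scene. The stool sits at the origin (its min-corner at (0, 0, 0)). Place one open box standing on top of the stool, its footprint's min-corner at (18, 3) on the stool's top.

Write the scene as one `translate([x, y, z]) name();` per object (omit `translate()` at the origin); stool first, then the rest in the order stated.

stool();
translate([18, 3, 390]) open_box();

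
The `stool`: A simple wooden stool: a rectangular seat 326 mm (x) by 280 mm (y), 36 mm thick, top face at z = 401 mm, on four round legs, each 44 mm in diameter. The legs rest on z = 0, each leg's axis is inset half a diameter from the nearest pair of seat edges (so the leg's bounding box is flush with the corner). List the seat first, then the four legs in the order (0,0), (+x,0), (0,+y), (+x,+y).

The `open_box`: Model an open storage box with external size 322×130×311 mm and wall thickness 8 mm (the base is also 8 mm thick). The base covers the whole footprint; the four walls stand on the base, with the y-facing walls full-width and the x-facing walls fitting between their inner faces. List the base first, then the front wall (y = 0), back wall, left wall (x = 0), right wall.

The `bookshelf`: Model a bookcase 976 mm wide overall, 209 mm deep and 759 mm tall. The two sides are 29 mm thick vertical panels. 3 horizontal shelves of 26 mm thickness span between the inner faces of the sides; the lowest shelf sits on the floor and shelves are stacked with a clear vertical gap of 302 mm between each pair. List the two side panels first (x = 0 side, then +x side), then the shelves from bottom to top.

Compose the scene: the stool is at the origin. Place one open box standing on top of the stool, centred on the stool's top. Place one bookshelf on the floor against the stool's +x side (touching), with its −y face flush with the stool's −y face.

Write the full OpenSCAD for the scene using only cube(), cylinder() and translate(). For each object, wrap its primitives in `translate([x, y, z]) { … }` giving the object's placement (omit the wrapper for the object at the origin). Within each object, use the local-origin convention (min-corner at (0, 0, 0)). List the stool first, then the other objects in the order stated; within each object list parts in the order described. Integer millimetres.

translate([0, 0, 365]) cube([326, 280, 36]);
translate([22, 22, 0]) cylinder(h = 365, r = 22);
translate([304, 22, 0]) cylinder(h = 365, r = 22);
translate([22, 258, 0]) cylinder(h = 365, r = 22);
translate([304, 258, 0]) cylinder(h = 365, r = 22);
translate([2, 75, 401]) {
  cube([322, 130, 8]);
  translate([0, 0, 8]) cube([322, 8, 303]);
  translate([0, 122, 8]) cube([322, 8, 303]);
  translate([0, 8, 8]) cube([8, 114, 303]);
  translate([314, 8, 8]) cube([8, 114, 303]);
}
translate([326, 0, 0]) {
  cube([29, 209, 759]);
  translate([947, 0, 0]) cube([29, 209, 759]);
  translate([29, 0, 0]) cube([918, 209, 26]);
  translate([29, 0, 328]) cube([918, 209, 26]);
  translate([29, 0, 656]) cube([918, 209, 26]);
}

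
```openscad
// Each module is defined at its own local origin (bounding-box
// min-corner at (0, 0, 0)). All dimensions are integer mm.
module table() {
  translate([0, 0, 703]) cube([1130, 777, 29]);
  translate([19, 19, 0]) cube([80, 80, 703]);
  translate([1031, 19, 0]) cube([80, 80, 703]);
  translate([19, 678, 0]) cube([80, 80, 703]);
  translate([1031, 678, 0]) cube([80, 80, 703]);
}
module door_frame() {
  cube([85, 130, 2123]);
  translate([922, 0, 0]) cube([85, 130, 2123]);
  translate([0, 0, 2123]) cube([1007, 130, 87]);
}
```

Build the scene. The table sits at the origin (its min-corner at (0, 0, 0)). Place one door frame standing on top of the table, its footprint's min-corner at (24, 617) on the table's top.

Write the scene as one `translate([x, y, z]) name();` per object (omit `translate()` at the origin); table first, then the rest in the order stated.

table();
translate([24, 617, 732]) door_frame();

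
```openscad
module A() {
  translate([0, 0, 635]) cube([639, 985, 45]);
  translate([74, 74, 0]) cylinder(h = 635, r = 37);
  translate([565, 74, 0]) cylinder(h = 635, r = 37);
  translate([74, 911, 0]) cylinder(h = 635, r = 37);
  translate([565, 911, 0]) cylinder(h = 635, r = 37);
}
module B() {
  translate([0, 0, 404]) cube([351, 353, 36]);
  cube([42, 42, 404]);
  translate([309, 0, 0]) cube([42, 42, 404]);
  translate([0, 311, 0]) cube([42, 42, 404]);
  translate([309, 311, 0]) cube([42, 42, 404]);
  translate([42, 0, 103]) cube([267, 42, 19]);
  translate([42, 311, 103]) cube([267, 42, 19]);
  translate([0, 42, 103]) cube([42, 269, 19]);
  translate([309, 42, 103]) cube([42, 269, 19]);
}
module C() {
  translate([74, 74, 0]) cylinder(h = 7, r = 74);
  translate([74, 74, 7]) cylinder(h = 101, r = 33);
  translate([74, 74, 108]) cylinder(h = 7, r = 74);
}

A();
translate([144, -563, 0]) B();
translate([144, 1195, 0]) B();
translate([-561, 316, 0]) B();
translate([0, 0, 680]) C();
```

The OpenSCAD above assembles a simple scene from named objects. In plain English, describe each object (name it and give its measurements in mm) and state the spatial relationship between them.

A is a table: top 639 mm (x) × 985 mm (y), 45 mm thick, upper face at z = 680 mm, on four round legs of 74 mm diameter, each leg's bounding box inset 37 mm from the nearest pair of top edges, running from z = 0 to the bottom of the top.

B is a simple wooden stool: a rectangular seat 351 mm (x) by 353 mm (y), 36 mm thick, top face at z = 440 mm, on four square legs, each 42×42 mm in cross-section. The legs rest on z = 0, each flush with a corner of the seat. Four stretchers, 42 mm wide and 19 mm tall, connect adjacent legs with their undersides at z = 103 mm, each running between the inner faces of the legs it joins and aligned with the legs' outer faces on the other axis.

C is a spool: two coaxial disc flanges of radius 74 mm and thickness 7 mm, joined by a core cylinder of radius 33 mm and height 101 mm. The lower flange rests on z = 0 and the three cylinders share a vertical axis.

Three stools sit around the table at the −y, +y, −x sides. The spool is on top of the table.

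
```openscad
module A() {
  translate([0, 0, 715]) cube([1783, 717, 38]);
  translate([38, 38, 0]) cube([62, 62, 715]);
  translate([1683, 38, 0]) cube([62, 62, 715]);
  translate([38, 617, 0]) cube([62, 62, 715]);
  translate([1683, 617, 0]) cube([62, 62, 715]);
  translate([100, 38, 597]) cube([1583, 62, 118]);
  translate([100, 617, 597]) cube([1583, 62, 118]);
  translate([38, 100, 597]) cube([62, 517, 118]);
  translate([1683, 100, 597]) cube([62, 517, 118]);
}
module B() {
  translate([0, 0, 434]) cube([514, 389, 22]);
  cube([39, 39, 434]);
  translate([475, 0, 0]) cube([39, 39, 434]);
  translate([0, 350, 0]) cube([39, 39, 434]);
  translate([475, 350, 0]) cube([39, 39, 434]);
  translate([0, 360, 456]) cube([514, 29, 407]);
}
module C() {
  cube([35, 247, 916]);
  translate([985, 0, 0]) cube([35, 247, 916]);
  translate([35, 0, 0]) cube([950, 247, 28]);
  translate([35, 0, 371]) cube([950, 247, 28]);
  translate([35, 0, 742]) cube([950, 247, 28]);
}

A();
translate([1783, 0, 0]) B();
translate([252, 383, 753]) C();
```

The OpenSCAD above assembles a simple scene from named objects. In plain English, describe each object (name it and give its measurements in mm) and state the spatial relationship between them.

A is a table: top 1783 mm (x) × 717 mm (y), 38 mm thick, upper face at z = 753 mm, on four 62×62 mm square legs, each inset 38 mm from the nearest pair of top edges, running from z = 0 to the bottom of the top. Four apron rails, 62 mm thick and 118 mm tall, run between adjacent legs with their top edges flush with the underside of the top and their outer faces flush with the legs' outer faces.

B is a chair: 514×389 mm seat, 22 mm thick, top at z = 456 mm, on four 39 mm square corner legs flush with the seat edges. A 29 mm thick backrest slab spans the full seat width, extending 407 mm above the seat top, its back face flush with the seat's +y edge.

C is an open bookshelf. Two side panels, each 35 mm thick, 247 mm deep and 916 mm tall, stand 1020 mm apart (outside-to-outside). Between them sit 3 shelves, each 28 mm thick and 247 mm deep, spanning the full gap between the sides. The bottom shelf rests on the floor (its underside at z = 0) and the clear gap between one shelf's top and the next shelf's underside is 343 mm.

The chair is against the table's +x side, with their −y faces flush. The bookshelf is on top of the table.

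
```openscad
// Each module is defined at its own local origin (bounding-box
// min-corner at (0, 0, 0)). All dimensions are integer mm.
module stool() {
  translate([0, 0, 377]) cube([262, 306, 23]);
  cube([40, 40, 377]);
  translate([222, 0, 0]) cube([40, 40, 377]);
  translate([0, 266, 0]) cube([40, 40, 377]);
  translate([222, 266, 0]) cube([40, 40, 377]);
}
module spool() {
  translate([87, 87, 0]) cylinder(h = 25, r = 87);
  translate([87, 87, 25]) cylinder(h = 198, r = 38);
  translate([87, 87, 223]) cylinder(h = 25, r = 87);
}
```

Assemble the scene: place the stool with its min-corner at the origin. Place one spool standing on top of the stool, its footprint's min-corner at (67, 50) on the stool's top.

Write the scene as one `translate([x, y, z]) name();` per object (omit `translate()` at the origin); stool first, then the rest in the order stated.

stool();
translate([67, 50, 400]) spool();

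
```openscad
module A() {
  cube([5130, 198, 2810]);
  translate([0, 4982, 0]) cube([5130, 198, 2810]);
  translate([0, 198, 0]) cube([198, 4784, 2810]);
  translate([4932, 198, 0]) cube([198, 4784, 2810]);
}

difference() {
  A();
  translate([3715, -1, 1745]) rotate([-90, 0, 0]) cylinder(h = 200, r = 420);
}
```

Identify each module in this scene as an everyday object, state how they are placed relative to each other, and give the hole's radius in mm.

The subtracted cylinder has r = 420 mm.

A is a house frame. The house frame has a circular hole through its front wall. The hole's radius is 420 mm.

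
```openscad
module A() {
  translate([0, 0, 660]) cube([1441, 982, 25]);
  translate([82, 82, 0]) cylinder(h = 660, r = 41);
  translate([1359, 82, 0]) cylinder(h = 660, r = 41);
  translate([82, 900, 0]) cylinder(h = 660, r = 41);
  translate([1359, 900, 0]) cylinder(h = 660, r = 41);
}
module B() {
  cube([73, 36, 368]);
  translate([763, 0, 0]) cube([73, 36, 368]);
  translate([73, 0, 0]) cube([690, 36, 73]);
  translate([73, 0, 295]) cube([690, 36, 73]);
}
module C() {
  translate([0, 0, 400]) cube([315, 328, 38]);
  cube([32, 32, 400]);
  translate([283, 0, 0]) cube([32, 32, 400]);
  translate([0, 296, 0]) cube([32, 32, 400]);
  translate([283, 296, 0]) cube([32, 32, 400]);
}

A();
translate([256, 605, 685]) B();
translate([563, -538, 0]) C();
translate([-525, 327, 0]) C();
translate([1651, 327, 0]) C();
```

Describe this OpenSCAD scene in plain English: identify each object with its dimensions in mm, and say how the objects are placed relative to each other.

A is a table: top 1441 mm (x) × 982 mm (y), 25 mm thick, upper face at z = 685 mm, on four round legs of 82 mm diameter, each leg's bounding box inset 41 mm from the nearest pair of top edges, running from z = 0 to the bottom of the top.

B is a picture frame with a 690×222 mm rectangular opening (x by z) and a uniform 73 mm border on every side. Frame depth is 36 mm along y. It is built from two vertical stiles running the full outside height and two horizontal rails spanning the gap between the stiles.

C is a four-legged stool. The seat is a 315×328×38 mm slab whose top surface is at z = 438 mm; four square legs, each 32×32 mm in cross-section, run from the floor (z = 0) to the underside of the seat, each flush with a corner of the seat.

The picture frame is on top of the table. Three stools sit around the table at the −y, −x, +x sides.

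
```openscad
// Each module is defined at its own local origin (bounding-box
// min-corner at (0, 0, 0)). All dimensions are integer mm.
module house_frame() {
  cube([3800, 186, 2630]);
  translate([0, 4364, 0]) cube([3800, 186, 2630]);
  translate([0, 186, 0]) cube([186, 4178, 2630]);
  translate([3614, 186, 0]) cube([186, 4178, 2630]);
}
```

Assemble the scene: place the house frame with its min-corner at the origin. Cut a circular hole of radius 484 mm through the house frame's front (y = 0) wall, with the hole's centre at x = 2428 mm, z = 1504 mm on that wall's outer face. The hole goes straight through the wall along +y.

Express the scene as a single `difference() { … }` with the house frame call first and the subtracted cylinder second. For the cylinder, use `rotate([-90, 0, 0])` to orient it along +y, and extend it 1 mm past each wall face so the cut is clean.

difference() {
  house_frame();
  translate([2428, -1, 1504]) rotate([-90, 0, 0]) cylinder(h = 188, r = 484);
}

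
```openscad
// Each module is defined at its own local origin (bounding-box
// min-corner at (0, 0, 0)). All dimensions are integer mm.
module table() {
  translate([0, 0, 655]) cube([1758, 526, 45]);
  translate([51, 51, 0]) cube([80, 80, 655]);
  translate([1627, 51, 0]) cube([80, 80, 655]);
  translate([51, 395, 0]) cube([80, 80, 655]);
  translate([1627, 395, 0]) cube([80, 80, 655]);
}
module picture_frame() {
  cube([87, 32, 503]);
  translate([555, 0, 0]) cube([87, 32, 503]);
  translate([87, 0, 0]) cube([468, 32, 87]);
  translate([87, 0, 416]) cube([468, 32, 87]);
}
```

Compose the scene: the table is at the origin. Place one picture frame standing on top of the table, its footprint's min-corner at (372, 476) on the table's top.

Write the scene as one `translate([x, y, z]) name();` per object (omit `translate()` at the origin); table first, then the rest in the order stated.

table();
translate([372, 476, 700]) picture_frame();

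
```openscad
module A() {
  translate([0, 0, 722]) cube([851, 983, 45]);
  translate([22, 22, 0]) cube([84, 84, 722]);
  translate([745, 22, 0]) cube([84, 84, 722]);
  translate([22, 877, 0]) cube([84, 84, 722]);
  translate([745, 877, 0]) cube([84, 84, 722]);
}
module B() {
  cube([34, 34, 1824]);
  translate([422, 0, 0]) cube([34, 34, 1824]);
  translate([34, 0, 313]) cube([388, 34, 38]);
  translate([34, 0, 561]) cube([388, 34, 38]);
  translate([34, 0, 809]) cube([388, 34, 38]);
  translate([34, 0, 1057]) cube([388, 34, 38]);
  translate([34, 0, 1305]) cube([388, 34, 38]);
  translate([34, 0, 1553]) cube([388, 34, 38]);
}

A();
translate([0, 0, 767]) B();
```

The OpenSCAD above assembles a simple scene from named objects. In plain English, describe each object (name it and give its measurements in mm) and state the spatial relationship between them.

A is a table with a 851×983 mm rectangular top, 45 mm thick, top surface at z = 767 mm, supported by four 84×84 mm square legs, each inset 22 mm from the nearest pair of top edges, running from the floor.

B is a straight ladder. Two 34×34 mm vertical rails, 1824 mm tall, stand 456 mm apart (outside-to-outside) with their front faces coplanar on the −y side. 6 rungs, each 34 mm deep and 38 mm tall, span between the inner faces of the rails, front faces flush with the rails. The lowest rung's underside is at z = 313 mm and rungs are spaced 248 mm apart (underside to underside).

The ladder is on top of the table.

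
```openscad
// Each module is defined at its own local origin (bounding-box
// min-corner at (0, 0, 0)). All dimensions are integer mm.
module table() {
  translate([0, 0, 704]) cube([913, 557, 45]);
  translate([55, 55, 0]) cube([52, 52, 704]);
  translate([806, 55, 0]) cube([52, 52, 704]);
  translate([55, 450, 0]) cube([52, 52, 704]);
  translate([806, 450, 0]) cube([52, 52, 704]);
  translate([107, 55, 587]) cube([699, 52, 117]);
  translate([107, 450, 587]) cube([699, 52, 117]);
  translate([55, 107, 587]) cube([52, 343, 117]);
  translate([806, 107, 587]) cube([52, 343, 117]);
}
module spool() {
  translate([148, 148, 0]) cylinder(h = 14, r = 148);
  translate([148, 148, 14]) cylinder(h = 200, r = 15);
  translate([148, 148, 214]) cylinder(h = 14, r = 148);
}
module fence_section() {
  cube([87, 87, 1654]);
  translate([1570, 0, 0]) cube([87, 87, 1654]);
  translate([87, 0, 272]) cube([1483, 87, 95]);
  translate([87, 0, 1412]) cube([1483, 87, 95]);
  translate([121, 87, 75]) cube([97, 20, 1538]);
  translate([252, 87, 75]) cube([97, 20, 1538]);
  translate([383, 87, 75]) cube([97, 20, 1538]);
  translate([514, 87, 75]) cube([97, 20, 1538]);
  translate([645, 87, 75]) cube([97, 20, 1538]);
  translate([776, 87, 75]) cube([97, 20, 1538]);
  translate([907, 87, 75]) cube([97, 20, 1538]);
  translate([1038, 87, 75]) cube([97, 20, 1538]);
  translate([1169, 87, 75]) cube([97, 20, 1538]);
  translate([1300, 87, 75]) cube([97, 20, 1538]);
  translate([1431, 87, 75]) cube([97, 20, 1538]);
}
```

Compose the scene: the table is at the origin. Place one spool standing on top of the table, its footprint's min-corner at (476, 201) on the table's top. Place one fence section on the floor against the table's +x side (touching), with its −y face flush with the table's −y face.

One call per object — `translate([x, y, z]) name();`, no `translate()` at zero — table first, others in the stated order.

table();
translate([476, 201, 749]) spool();
translate([913, 0, 0]) fence_section();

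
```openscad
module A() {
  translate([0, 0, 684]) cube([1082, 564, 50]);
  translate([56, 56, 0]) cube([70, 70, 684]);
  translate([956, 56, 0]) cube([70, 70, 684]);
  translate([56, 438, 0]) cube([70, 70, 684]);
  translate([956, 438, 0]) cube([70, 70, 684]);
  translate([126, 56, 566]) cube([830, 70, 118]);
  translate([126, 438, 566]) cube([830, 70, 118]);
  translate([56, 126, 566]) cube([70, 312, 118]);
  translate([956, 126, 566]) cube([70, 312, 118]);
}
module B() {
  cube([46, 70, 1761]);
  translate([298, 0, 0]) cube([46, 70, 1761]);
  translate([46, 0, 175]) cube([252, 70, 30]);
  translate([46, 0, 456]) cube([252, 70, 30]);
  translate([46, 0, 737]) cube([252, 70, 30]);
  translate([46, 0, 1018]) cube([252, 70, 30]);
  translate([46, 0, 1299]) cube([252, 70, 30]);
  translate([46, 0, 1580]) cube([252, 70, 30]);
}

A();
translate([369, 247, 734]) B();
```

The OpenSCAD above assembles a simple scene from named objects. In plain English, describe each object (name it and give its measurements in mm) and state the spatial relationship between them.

A is a table: top 1082 mm (x) × 564 mm (y), 50 mm thick, upper face at z = 734 mm, on four 70×70 mm square legs, each inset 56 mm from the nearest pair of top edges, running from z = 0 to the bottom of the top. Four apron rails, 70 mm thick and 118 mm tall, run between adjacent legs with their top edges flush with the underside of the top and their outer faces flush with the legs' outer faces.

B is a straight ladder. Two 46×70 mm vertical rails, 1761 mm tall, stand 344 mm apart (outside-to-outside) with their front faces coplanar on the −y side. 6 rungs, each 70 mm deep and 30 mm tall, span between the inner faces of the rails, front faces flush with the rails. The lowest rung's underside is at z = 175 mm and rungs are spaced 281 mm apart (underside to underside).

The ladder is on top of the table, centred.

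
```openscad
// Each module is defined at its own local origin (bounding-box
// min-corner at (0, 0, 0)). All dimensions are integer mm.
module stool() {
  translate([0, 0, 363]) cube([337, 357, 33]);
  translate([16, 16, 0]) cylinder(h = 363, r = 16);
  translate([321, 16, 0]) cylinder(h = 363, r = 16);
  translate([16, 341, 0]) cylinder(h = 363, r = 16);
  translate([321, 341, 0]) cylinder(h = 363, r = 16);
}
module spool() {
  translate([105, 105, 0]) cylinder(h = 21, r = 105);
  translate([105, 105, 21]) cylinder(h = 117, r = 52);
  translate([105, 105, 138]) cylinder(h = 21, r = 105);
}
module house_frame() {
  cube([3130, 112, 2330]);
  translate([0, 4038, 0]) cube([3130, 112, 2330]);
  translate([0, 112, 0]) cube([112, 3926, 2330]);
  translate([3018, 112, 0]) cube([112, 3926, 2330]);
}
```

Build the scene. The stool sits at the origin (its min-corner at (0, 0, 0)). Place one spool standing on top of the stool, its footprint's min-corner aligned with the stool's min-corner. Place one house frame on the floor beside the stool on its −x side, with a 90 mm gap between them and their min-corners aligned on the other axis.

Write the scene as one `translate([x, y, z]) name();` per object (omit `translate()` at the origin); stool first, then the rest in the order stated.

stool();
translate([0, 0, 396]) spool();
translate([-3220, 0, 0]) house_frame();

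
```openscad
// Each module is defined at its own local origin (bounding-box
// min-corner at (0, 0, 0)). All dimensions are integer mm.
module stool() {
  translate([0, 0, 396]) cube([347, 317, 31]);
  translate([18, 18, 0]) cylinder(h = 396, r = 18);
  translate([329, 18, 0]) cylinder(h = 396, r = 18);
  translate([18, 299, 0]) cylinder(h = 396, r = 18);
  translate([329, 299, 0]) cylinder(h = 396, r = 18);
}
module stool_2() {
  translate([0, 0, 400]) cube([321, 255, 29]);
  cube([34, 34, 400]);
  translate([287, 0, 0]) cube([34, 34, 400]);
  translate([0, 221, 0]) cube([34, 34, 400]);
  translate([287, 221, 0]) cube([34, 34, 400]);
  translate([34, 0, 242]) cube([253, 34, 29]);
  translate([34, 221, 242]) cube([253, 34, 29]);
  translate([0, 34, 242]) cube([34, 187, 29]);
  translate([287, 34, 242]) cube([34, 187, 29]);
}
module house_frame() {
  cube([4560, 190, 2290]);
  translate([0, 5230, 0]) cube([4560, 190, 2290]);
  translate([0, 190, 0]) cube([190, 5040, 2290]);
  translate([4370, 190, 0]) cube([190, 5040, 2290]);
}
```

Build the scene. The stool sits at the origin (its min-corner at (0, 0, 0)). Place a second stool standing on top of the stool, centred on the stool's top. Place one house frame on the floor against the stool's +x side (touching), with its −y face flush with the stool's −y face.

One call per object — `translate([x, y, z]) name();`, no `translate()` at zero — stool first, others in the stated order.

stool();
translate([13, 31, 427]) stool_2();
translate([347, 0, 0]) house_frame();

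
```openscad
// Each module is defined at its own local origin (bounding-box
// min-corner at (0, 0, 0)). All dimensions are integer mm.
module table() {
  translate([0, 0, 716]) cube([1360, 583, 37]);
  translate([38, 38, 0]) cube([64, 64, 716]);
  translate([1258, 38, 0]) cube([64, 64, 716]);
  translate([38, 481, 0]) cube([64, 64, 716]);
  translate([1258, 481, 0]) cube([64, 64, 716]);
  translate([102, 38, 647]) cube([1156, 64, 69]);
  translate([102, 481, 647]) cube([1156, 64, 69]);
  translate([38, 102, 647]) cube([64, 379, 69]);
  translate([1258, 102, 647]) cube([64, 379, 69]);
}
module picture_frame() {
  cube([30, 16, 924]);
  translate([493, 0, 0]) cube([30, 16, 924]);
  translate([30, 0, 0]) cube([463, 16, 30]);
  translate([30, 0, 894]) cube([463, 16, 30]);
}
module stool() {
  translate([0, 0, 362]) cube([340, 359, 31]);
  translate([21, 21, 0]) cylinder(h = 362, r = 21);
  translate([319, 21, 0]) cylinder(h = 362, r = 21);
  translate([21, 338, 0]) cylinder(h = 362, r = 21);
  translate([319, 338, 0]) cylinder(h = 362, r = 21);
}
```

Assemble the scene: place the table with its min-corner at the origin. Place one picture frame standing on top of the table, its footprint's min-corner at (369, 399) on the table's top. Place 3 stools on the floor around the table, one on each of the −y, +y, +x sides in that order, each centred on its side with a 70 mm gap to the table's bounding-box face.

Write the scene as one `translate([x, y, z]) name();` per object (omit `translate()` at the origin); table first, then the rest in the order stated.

table();
translate([369, 399, 753]) picture_frame();
translate([510, -429, 0]) stool();
translate([510, 653, 0]) stool();
translate([1430, 112, 0]) stool();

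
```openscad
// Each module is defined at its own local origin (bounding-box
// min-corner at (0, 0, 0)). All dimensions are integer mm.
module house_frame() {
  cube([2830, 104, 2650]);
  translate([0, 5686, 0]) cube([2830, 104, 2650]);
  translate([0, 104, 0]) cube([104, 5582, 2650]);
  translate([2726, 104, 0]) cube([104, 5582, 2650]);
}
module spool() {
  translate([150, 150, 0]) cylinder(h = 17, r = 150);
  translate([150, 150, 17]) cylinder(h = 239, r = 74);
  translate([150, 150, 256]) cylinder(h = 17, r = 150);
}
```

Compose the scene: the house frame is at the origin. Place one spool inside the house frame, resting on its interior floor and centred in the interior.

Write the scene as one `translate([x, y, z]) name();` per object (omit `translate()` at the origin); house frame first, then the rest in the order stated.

house_frame();
translate([1265, 2745, 0]) spool();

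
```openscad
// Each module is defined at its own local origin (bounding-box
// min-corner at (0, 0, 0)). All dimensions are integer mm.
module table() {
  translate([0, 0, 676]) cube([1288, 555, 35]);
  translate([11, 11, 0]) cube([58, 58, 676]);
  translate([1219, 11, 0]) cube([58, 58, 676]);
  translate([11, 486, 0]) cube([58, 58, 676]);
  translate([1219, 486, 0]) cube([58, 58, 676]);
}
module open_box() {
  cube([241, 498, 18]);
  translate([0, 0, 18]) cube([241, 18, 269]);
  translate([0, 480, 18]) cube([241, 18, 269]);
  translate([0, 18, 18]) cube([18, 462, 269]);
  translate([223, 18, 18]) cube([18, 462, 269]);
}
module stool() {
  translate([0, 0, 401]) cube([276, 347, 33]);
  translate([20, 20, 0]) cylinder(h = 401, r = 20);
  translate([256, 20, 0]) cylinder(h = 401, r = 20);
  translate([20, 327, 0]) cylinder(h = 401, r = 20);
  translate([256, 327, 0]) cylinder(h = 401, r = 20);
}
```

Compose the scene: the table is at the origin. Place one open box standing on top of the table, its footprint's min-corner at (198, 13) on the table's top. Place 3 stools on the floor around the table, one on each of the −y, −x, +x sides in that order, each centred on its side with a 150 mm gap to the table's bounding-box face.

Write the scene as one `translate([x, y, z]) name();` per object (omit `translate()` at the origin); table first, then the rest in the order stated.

table();
translate([198, 13, 711]) open_box();
translate([506, -497, 0]) stool();
translate([-426, 104, 0]) stool();
translate([1438, 104, 0]) stool();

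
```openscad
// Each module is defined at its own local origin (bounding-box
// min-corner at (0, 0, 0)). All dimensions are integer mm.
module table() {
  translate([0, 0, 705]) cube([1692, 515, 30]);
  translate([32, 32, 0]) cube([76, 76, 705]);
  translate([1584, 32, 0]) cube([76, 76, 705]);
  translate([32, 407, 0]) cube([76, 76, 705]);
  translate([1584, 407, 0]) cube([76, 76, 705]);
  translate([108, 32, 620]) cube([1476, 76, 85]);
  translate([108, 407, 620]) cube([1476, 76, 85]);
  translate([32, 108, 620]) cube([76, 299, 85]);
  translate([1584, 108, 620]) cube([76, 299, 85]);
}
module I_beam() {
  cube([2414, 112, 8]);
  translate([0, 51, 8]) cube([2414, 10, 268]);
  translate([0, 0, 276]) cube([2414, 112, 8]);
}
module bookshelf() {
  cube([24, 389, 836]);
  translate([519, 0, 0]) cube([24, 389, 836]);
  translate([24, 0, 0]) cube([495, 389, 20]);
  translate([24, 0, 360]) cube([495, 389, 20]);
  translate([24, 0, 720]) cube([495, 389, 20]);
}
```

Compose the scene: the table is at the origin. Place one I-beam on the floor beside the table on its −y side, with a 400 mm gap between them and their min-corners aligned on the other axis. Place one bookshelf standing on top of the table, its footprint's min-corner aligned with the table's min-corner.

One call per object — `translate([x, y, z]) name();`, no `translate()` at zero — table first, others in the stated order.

table();
translate([0, -512, 0]) I_beam();
translate([0, 0, 735]) bookshelf();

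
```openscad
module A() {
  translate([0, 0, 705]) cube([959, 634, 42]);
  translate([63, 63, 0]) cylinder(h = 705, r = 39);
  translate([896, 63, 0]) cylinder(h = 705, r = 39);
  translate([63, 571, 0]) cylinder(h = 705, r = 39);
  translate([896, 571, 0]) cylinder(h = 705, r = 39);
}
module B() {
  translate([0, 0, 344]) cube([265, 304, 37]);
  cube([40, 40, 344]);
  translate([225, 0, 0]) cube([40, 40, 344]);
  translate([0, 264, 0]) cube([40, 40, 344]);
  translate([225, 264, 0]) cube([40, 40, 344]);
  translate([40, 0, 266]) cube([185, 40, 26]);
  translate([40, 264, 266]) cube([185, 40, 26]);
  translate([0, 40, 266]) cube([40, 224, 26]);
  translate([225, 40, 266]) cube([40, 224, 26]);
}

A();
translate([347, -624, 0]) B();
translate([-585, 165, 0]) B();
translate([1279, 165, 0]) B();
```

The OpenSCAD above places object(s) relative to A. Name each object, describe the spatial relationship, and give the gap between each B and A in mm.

A is a table. B is a stool. Three stools sit around the table at the −y, −x, +x sides. The gap between each stool and the table is 320 mm.

Each stool's nearest face is 320 mm from the table's bounding box.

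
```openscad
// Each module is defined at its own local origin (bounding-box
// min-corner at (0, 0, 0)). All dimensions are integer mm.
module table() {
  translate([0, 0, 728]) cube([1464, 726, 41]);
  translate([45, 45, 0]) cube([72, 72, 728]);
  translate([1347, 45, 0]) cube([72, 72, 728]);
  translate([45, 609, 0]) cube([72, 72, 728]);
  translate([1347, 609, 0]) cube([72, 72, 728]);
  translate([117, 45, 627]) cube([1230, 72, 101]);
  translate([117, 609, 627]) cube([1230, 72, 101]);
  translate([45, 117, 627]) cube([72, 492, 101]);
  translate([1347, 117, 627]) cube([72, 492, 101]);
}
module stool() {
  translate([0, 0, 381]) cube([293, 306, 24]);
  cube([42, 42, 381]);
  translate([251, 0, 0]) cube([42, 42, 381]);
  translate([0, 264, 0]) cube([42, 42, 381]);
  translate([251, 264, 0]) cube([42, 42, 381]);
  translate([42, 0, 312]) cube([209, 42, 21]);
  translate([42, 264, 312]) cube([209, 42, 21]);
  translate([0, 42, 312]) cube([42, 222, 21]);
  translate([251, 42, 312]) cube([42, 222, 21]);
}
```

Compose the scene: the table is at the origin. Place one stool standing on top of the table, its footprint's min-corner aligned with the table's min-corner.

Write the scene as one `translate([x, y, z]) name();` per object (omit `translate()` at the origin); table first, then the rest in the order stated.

table();
translate([0, 0, 769]) stool();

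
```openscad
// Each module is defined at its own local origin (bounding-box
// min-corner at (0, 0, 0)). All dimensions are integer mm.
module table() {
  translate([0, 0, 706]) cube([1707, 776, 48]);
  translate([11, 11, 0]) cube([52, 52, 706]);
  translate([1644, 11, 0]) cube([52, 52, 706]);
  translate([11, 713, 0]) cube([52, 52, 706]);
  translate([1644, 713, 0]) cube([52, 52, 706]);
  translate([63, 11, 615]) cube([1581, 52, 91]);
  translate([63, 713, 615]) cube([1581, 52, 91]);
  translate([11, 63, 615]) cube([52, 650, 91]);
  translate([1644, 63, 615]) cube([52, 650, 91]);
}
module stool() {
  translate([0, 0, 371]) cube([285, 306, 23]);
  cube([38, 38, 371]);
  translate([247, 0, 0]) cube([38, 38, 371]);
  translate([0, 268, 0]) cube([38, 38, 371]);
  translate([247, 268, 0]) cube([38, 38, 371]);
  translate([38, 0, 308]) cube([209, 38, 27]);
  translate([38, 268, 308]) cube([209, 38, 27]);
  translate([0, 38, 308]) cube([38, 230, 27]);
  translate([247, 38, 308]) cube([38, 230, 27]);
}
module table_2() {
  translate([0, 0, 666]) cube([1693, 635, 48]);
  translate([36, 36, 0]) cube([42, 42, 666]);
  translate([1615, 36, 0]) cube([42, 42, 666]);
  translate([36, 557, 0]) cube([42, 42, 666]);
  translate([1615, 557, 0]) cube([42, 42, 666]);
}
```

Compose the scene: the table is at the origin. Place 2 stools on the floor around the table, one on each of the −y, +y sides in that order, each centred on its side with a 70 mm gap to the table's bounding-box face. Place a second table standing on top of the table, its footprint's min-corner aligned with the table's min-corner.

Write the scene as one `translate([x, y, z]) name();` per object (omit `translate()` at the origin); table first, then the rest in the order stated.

table();
translate([711, -376, 0]) stool();
translate([711, 846, 0]) stool();
translate([0, 0, 754]) table_2();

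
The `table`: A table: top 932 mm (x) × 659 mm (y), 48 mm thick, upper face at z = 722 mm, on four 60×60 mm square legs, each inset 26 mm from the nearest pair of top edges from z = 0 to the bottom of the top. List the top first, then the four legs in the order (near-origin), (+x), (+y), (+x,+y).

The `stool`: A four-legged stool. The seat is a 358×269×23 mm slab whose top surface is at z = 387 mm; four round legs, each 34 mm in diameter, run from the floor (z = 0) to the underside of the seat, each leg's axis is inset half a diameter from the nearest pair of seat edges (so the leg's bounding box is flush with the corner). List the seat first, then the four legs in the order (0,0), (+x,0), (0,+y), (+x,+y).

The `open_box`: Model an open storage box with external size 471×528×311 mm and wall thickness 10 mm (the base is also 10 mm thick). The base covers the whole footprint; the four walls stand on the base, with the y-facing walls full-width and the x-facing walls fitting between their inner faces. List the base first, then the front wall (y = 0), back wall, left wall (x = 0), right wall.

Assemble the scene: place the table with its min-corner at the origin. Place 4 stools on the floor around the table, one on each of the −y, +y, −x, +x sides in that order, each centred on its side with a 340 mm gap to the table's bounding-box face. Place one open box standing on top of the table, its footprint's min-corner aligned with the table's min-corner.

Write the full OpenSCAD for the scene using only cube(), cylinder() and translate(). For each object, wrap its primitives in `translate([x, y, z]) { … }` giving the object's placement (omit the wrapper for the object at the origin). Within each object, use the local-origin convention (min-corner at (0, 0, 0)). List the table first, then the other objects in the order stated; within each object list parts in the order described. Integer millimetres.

translate([0, 0, 674]) cube([932, 659, 48]);
translate([26, 26, 0]) cube([60, 60, 674]);
translate([846, 26, 0]) cube([60, 60, 674]);
translate([26, 573, 0]) cube([60, 60, 674]);
translate([846, 573, 0]) cube([60, 60, 674]);
translate([287, -609, 0]) {
  translate([0, 0, 364]) cube([358, 269, 23]);
  translate([17, 17, 0]) cylinder(h = 364, r = 17);
  translate([341, 17, 0]) cylinder(h = 364, r = 17);
  translate([17, 252, 0]) cylinder(h = 364, r = 17);
  translate([341, 252, 0]) cylinder(h = 364, r = 17);
}
translate([287, 999, 0]) {
  translate([0, 0, 364]) cube([358, 269, 23]);
  translate([17, 17, 0]) cylinder(h = 364, r = 17);
  translate([341, 17, 0]) cylinder(h = 364, r = 17);
  translate([17, 252, 0]) cylinder(h = 364, r = 17);
  translate([341, 252, 0]) cylinder(h = 364, r = 17);
}
translate([-698, 195, 0]) {
  translate([0, 0, 364]) cube([358, 269, 23]);
  translate([17, 17, 0]) cylinder(h = 364, r = 17);
  translate([341, 17, 0]) cylinder(h = 364, r = 17);
  translate([17, 252, 0]) cylinder(h = 364, r = 17);
  translate([341, 252, 0]) cylinder(h = 364, r = 17);
}
translate([1272, 195, 0]) {
  translate([0, 0, 364]) cube([358, 269, 23]);
  translate([17, 17, 0]) cylinder(h = 364, r = 17);
  translate([341, 17, 0]) cylinder(h = 364, r = 17);
  translate([17, 252, 0]) cylinder(h = 364, r = 17);
  translate([341, 252, 0]) cylinder(h = 364, r = 17);
}
translate([0, 0, 722]) {
  cube([471, 528, 10]);
  translate([0, 0, 10]) cube([471, 10, 301]);
  translate([0, 518, 10]) cube([471, 10, 301]);
  translate([0, 10, 10]) cube([10, 508, 301]);
  translate([461, 10, 10]) cube([10, 508, 301]);
}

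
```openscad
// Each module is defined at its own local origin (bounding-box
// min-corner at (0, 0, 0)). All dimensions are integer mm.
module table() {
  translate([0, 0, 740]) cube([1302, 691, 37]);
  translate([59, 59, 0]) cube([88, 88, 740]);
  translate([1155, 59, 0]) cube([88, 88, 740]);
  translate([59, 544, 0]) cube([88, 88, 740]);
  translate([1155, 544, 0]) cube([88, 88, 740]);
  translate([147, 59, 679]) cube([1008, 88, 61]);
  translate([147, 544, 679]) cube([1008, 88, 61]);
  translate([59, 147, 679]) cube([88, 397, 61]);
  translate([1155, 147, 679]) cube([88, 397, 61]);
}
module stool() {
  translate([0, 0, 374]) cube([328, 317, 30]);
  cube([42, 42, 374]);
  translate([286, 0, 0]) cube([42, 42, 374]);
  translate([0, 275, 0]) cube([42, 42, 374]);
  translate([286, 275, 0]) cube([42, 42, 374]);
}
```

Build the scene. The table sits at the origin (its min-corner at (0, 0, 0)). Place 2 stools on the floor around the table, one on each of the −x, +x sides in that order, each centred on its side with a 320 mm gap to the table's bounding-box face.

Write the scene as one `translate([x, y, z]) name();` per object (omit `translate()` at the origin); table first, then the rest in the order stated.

table();
translate([-648, 187, 0]) stool();
translate([1622, 187, 0]) stool();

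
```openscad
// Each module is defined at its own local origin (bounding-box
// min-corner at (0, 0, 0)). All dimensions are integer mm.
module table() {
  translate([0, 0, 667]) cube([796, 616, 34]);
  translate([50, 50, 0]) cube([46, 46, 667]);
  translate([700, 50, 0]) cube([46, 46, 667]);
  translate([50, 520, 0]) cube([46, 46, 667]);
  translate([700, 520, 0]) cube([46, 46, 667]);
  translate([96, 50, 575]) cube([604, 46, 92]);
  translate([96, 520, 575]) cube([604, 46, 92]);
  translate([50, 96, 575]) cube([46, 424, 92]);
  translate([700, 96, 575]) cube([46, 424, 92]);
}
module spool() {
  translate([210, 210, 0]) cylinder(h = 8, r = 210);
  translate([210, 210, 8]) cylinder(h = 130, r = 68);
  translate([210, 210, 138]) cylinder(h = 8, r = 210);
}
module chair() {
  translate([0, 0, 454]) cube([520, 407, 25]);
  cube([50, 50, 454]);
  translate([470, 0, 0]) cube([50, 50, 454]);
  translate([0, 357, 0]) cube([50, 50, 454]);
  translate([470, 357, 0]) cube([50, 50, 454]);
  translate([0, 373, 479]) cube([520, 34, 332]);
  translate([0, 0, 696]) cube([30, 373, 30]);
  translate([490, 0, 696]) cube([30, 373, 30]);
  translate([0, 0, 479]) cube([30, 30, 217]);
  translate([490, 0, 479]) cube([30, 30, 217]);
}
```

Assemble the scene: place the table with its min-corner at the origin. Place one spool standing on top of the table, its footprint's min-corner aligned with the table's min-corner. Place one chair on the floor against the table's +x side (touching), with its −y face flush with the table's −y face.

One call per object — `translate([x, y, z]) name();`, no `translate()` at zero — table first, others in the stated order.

table();
translate([0, 0, 701]) spool();
translate([796, 0, 0]) chair();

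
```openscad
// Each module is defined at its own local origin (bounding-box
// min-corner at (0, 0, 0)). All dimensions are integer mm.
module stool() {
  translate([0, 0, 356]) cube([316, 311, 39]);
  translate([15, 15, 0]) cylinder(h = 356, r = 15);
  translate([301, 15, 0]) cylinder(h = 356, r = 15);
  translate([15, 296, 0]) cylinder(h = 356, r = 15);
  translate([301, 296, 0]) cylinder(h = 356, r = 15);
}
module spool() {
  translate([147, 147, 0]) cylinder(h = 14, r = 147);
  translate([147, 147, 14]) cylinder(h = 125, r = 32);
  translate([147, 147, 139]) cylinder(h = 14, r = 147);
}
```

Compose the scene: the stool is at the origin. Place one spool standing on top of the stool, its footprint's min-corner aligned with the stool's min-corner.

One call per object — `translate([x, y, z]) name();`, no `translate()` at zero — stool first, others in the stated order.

stool();
translate([0, 0, 395]) spool();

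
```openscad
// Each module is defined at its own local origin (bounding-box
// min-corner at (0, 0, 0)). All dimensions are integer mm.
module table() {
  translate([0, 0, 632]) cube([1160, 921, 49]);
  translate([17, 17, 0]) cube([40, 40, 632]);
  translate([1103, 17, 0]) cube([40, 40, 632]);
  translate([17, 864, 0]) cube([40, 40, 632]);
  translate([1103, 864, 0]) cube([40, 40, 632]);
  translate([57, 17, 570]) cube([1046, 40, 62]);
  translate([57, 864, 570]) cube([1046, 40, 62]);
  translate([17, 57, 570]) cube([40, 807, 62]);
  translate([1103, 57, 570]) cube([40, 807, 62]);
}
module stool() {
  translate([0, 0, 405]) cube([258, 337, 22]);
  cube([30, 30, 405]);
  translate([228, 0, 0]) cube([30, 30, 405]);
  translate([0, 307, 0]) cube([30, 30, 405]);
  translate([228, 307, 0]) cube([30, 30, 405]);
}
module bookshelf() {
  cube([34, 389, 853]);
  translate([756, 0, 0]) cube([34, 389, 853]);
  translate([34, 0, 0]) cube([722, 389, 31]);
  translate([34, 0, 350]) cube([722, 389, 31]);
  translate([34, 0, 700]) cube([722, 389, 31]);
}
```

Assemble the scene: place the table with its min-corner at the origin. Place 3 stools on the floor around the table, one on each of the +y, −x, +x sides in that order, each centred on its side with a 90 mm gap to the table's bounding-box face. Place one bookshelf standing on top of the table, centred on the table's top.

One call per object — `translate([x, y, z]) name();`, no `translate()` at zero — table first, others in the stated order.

table();
translate([451, 1011, 0]) stool();
translate([-348, 292, 0]) stool();
translate([1250, 292, 0]) stool();
translate([185, 266, 681]) bookshelf();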